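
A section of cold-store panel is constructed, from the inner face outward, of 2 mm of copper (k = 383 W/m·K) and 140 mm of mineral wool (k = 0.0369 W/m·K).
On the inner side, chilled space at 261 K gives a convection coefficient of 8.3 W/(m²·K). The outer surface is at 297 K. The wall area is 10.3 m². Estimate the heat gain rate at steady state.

Q ≈ 94.7 W

Model the wall as resistances in series:
R_inner film = 1/(h_i·A) = 1/(8.3×10.3) = 0.0117 K/W
R_copper = L/(kA) = 0.002/(383×10.3) = 5.07×10^-7 K/W
R_mineral wool = L/(kA) = 0.14/(0.0369×10.3) = 0.3684 K/W
R_total = 0.3801 K/W
Q = ΔT / R_total = 36 / 0.3801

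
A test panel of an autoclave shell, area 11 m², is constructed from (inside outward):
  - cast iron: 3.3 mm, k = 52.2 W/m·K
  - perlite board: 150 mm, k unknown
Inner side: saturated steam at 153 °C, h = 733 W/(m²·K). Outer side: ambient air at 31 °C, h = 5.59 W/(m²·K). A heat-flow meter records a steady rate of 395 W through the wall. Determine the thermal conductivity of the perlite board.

Using the resistance-network approach (series):
R_inner film = 1/(h_i·A) = 1/(733×11) = 1.24×10^-4 K/W
R_cast iron = L/(kA) = 0.0033/(52.2×11) = 5.747×10^-6 K/W
R_outer film = 1/(h_o·A) = 1/(5.59×11) = 0.01626 K/W
Sum of known resistances R_other = 0.01639 K/W
Total R = ΔT/Q = 122/395 = 0.3089 K/W
R_perlite board = R_total − R_other = 0.2925 K/W
k = L/(R·A) = 0.15/(0.2925×11)

k ≈ 0.0466 W/(m·K)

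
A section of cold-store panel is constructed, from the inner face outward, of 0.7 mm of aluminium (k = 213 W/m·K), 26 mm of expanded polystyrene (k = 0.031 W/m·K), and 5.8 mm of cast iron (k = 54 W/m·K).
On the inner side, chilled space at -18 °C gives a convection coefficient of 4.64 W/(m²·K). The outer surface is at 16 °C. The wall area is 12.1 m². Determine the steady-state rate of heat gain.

Model the wall as resistances in series:
R_inner film = 1/(h_i·A) = 1/(4.64×12.1) = 0.01781 K/W
R_aluminium = L/(kA) = 0.0007/(213×12.1) = 2.716×10^-7 K/W
R_expanded polystyrene = L/(kA) = 0.026/(0.031×12.1) = 0.06931 K/W
R_cast iron = L/(kA) = 0.0058/(54×12.1) = 8.877×10^-6 K/W
R_total = 0.08714 K/W
Q = ΔT / R_total = 34 / 0.08714

Q ≈ 390 W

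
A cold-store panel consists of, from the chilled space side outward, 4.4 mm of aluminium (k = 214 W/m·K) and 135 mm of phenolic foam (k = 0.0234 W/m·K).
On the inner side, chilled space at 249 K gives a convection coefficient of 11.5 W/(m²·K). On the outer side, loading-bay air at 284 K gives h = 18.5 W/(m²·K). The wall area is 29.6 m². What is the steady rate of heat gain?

Model the wall as resistances in series:
R_inner film = 1/(h_i·A) = 1/(11.5×29.6) = 0.002938 K/W
R_aluminium = L/(kA) = 0.0044/(214×29.6) = 6.946×10^-7 K/W
R_phenolic foam = L/(kA) = 0.135/(0.0234×29.6) = 0.1949 K/W
R_outer film = 1/(h_o·A) = 1/(18.5×29.6) = 0.001826 K/W
R_total = 0.1997 K/W
Q = ΔT / R_total = 35 / 0.1997

Q ≈ 175 W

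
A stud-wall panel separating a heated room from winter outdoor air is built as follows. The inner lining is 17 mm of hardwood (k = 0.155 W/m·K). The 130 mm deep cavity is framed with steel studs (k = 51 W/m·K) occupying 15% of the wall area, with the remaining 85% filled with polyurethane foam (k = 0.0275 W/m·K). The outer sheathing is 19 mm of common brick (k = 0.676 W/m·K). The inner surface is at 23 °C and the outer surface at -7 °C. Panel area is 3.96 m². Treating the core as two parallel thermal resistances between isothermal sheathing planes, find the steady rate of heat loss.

Sheathing layers in series; stud and cavity paths in parallel between them.
R_inner = 0.017/(0.155×3.96) = 0.0277 K/W
R_stud  = 0.13/(51×0.15×3.96) = 0.004291 K/W
R_cav   = 0.13/(0.0275×0.85×3.96) = 1.404 K/W
1/R_core = 1/R_stud + 1/R_cav → R_core = 0.004278 K/W
R_outer = 0.019/(0.676×3.96) = 0.007098 K/W
R_total = 0.03907 K/W
Q = ΔT/R_total = 30/0.03907

Q ≈ 768 W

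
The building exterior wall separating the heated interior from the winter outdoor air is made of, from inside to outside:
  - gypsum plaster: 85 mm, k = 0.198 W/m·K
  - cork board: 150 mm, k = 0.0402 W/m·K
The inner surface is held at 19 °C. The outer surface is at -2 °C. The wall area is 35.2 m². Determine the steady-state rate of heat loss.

Q ≈ 178 W

Model the wall as resistances in series:
R_gypsum plaster = L/(kA) = 0.085/(0.198×35.2) = 0.0122 K/W
R_cork board = L/(kA) = 0.15/(0.0402×35.2) = 0.106 K/W
R_total = 0.1182 K/W
Q = ΔT / R_total = 21 / 0.1182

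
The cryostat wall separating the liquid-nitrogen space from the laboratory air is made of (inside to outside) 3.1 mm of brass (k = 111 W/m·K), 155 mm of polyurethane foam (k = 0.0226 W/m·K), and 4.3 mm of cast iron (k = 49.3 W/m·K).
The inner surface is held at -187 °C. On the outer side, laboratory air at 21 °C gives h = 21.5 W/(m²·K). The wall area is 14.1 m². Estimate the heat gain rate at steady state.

Thermal resistances in series:
R_brass = L/(kA) = 0.0031/(111×14.1) = 1.981×10^-6 K/W
R_polyurethane foam = L/(kA) = 0.155/(0.0226×14.1) = 0.4864 K/W
R_cast iron = L/(kA) = 0.0043/(49.3×14.1) = 6.186×10^-6 K/W
R_outer film = 1/(h_o·A) = 1/(21.5×14.1) = 0.003299 K/W
R_total = 0.4897 K/W
Q = ΔT / R_total = 208 / 0.4897

Q ≈ 425 W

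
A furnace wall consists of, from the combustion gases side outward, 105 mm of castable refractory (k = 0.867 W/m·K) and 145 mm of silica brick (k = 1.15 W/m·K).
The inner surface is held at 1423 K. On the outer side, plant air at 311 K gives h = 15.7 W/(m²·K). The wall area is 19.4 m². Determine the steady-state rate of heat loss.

Treating each layer as a thermal resistance in series:
R_castable refractory = L/(kA) = 0.105/(0.867×19.4) = 0.006243 K/W
R_silica brick = L/(kA) = 0.145/(1.15×19.4) = 0.006499 K/W
R_outer film = 1/(h_o·A) = 1/(15.7×19.4) = 0.003283 K/W
R_total = 0.01603 K/W
Q = ΔT / R_total = 1112 / 0.01603

Q ≈ 69400 W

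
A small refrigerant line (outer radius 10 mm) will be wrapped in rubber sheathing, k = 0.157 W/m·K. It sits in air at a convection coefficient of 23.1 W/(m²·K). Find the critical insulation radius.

For a cylinder r_cr = k/h = 0.157/23.1
r_cr = 6.8 mm; since the bare radius (10 mm) is above r_cr, any added insulation will reduce heat loss.

r_cr ≈ 6.8 mm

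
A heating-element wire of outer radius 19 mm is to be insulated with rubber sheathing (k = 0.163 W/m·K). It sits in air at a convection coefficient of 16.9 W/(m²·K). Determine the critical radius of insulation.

r_cr ≈ 9.64 mm

For a cylinder r_cr = k/h = 0.163/16.9
r_cr = 9.64 mm; since the bare radius (19 mm) is above r_cr, any added insulation will reduce heat loss.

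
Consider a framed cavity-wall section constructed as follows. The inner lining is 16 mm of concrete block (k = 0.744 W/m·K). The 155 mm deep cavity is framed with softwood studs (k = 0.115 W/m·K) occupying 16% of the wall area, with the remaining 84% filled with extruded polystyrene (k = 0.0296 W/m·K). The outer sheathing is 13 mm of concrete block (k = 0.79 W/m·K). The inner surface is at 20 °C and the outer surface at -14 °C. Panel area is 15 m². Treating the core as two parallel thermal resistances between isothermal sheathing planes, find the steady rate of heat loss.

Sheathing layers in series; stud and cavity paths in parallel between them.
R_inner = 0.016/(0.744×15) = 0.001434 K/W
R_stud  = 0.155/(0.115×0.16×15) = 0.5616 K/W
R_cav   = 0.155/(0.0296×0.84×15) = 0.4156 K/W
1/R_core = 1/R_stud + 1/R_cav → R_core = 0.2388 K/W
R_outer = 0.013/(0.79×15) = 0.001097 K/W
R_total = 0.2414 K/W
Q = ΔT/R_total = 34/0.2414

Q ≈ 141 W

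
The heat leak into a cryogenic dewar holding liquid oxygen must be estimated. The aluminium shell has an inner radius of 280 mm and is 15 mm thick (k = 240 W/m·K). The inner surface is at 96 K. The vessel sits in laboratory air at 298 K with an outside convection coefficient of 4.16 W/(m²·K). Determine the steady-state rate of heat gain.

Q ≈ 919 W

For a spherical shell R = (1/r₁ − 1/r₂)/(4πk); film R = 1/(h·4πr²). In series:
R_aluminium shell = (1/0.28 − 1/0.295)/(4π×240) = 6.021×10^-5 K/W
R_outer film = 1/(h·4πr_o²) = 1/(4.16×4π×0.295²) = 0.2198 K/W
R_total = 0.2199 K/W
Q = ΔT/R_total = 202/0.2199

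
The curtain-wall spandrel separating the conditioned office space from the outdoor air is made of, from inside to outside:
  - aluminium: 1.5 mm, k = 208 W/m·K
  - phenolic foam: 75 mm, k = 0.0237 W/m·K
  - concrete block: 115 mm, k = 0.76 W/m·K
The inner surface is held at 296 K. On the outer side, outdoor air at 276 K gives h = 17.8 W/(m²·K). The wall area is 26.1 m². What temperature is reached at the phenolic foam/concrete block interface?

T ≈ 277 K

Using the resistance-network approach (series):
R_aluminium = L/(kA) = 0.0015/(208×26.1) = 2.763×10^-7 K/W
R_phenolic foam = L/(kA) = 0.075/(0.0237×26.1) = 0.1212 K/W
R_concrete block = L/(kA) = 0.115/(0.76×26.1) = 0.005798 K/W
R_outer film = 1/(h_o·A) = 1/(17.8×26.1) = 0.002152 K/W
R_total = 0.1292 K/W;  Q = ΔT/R_total = 20/0.1292 = 154.8 W
T_interface = T_inner − Q·ΣR(inner→interface) = 296 − 155×0.1212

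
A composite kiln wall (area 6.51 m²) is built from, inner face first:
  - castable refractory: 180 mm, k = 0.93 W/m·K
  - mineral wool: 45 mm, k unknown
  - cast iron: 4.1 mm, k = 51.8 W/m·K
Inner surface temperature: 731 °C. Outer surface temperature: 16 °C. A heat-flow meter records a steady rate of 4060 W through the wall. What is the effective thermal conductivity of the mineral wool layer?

k ≈ 0.0472 W/(m·K)

Series thermal resistances:
R_castable refractory = L/(kA) = 0.18/(0.93×6.51) = 0.02973 K/W
R_cast iron = L/(kA) = 0.0041/(51.8×6.51) = 1.216×10^-5 K/W
Sum of known resistances R_other = 0.02974 K/W
Total R = ΔT/Q = 715/4060 = 0.1761 K/W
R_mineral wool = R_total − R_other = 0.1464 K/W
k = L/(R·A) = 0.045/(0.1464×6.51)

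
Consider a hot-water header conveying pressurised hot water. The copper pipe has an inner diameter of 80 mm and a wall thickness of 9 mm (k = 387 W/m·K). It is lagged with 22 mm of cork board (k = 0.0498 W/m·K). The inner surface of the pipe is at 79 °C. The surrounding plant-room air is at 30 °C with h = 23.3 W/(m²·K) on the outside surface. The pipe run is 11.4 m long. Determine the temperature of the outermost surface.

T ≈ 33.7 °C

For a radial system each layer contributes R = ln(r_out/r_in)/(2πkL); films add R = 1/(hA).
R_copper pipe wall = ln(49/40)/(2π×387×11.4) = 7.321×10^-6 K/W
R_cork board = ln(71/49)/(2π×0.0498×11.4) = 0.104 K/W
R_outer film = 1/(h_o·2πr_oL) = 1/(23.3×2π×0.071×11.4) = 0.008439 K/W
R_total = 0.1124 K/W
Q = ΔT/R_total = 49/0.1124
Q = 436 W
T_interface = T_inner − Q·ΣR(inner→interface) = 79 − 436×0.104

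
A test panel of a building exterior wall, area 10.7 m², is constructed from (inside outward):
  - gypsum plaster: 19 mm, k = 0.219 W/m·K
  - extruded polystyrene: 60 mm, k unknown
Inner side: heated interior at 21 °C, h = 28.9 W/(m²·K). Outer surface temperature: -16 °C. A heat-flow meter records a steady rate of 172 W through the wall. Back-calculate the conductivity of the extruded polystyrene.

Treating each layer as a thermal resistance in series:
R_inner film = 1/(h_i·A) = 1/(28.9×10.7) = 0.003234 K/W
R_gypsum plaster = L/(kA) = 0.019/(0.219×10.7) = 0.008108 K/W
Sum of known resistances R_other = 0.01134 K/W
Total R = ΔT/Q = 37/172 = 0.2151 K/W
R_extruded polystyrene = R_total − R_other = 0.2038 K/W
k = L/(R·A) = 0.06/(0.2038×10.7)

k ≈ 0.0275 W/(m·K)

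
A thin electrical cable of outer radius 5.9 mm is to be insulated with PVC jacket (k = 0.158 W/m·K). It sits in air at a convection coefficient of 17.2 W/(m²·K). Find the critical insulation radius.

For a cylinder r_cr = k/h = 0.158/17.2
r_cr = 9.19 mm; since the bare radius (5.9 mm) is below r_cr, adding a thin layer of insulation will *increase* heat loss.

r_cr ≈ 9.19 mm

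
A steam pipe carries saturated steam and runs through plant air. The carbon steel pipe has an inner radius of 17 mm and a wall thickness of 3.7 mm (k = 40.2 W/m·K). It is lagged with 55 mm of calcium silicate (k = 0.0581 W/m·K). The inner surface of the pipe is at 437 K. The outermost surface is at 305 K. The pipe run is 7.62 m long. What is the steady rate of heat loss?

Treating each annulus and film as a series resistance:
R_carbon steel pipe wall = ln(20.7/17)/(2π×40.2×7.62) = 1.023×10^-4 K/W
R_calcium silicate = ln(75.7/20.7)/(2π×0.0581×7.62) = 0.4661 K/W
R_total = 0.4662 K/W
Q = ΔT/R_total = 132/0.4662

Q ≈ 283 W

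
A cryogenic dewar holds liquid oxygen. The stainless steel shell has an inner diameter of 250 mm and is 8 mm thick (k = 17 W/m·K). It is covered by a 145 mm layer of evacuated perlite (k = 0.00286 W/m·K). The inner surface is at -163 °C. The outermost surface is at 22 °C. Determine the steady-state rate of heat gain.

Q ≈ 1.7 W

For a spherical shell R = (1/r₁ − 1/r₂)/(4πk); film R = 1/(h·4πr²). In series:
R_stainless steel shell = (1/0.125 − 1/0.133)/(4π×17) = 0.002253 K/W
R_evacuated perlite = (1/0.133 − 1/0.278)/(4π×0.00286) = 109.1 K/W
R_total = 109.1 K/W
Q = ΔT/R_total = 185/109.1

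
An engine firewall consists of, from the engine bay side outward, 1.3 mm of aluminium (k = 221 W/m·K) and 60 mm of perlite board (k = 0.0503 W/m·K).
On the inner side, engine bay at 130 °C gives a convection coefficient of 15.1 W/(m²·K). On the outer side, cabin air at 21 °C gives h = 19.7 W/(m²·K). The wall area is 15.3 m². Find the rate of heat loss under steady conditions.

Q ≈ 1270 W

Using the resistance-network approach (series):
R_inner film = 1/(h_i·A) = 1/(15.1×15.3) = 0.004328 K/W
R_aluminium = L/(kA) = 0.0013/(221×15.3) = 3.845×10^-7 K/W
R_perlite board = L/(kA) = 0.06/(0.0503×15.3) = 0.07796 K/W
R_outer film = 1/(h_o·A) = 1/(19.7×15.3) = 0.003318 K/W
R_total = 0.08561 K/W
Q = ΔT / R_total = 109 / 0.08561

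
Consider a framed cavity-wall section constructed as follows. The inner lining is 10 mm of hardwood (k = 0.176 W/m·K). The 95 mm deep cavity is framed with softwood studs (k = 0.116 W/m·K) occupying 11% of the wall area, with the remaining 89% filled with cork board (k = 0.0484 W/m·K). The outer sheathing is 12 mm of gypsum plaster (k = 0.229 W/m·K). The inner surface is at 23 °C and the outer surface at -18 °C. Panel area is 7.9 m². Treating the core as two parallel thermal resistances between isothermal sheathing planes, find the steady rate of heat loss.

Sheathing layers in series; stud and cavity paths in parallel between them.
R_inner = 0.01/(0.176×7.9) = 0.007192 K/W
R_stud  = 0.095/(0.116×0.11×7.9) = 0.9424 K/W
R_cav   = 0.095/(0.0484×0.89×7.9) = 0.2792 K/W
1/R_core = 1/R_stud + 1/R_cav → R_core = 0.2154 K/W
R_outer = 0.012/(0.229×7.9) = 0.006633 K/W
R_total = 0.2292 K/W
Q = ΔT/R_total = 41/0.2292

Q ≈ 179 W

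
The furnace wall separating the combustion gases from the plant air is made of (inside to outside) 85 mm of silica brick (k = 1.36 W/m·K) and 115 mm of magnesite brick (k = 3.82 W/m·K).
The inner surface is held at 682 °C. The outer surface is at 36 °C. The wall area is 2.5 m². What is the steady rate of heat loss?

Q ≈ 17400 W

Thermal resistances in series:
R_silica brick = L/(kA) = 0.085/(1.36×2.5) = 0.025 K/W
R_magnesite brick = L/(kA) = 0.115/(3.82×2.5) = 0.01204 K/W
R_total = 0.03704 K/W
Q = ΔT / R_total = 646 / 0.03704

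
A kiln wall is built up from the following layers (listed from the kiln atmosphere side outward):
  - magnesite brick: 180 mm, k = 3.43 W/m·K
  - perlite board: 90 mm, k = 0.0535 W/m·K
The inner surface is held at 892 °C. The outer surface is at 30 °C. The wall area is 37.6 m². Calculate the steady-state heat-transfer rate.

Series thermal resistances:
R_magnesite brick = L/(kA) = 0.18/(3.43×37.6) = 0.001396 K/W
R_perlite board = L/(kA) = 0.09/(0.0535×37.6) = 0.04474 K/W
R_total = 0.04614 K/W
Q = ΔT / R_total = 862 / 0.04614

Q ≈ 18700 W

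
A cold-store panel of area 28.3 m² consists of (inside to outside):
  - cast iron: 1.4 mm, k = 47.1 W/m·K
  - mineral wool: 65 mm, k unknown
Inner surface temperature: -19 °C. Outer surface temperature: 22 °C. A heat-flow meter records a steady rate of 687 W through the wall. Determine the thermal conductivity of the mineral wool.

k ≈ 0.0385 W/(m·K)

Treating each layer as a thermal resistance in series:
R_cast iron = L/(kA) = 0.0014/(47.1×28.3) = 1.05×10^-6 K/W
Sum of known resistances R_other = 1.05×10^-6 K/W
Total R = ΔT/Q = 41/687 = 0.05968 K/W
R_mineral wool = R_total − R_other = 0.05968 K/W
k = L/(R·A) = 0.065/(0.05968×28.3)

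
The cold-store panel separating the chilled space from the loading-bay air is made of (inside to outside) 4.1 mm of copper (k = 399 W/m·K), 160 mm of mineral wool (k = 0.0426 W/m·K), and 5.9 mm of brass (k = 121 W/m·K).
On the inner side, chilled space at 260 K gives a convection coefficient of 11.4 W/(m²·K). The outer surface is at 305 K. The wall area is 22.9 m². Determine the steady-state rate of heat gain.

Treating each layer as a thermal resistance in series:
R_inner film = 1/(h_i·A) = 1/(11.4×22.9) = 0.003831 K/W
R_copper = L/(kA) = 0.0041/(399×22.9) = 4.487×10^-7 K/W
R_mineral wool = L/(kA) = 0.16/(0.0426×22.9) = 0.164 K/W
R_brass = L/(kA) = 0.0059/(121×22.9) = 2.129×10^-6 K/W
R_total = 0.1678 K/W
Q = ΔT / R_total = 45 / 0.1678

Q ≈ 268 W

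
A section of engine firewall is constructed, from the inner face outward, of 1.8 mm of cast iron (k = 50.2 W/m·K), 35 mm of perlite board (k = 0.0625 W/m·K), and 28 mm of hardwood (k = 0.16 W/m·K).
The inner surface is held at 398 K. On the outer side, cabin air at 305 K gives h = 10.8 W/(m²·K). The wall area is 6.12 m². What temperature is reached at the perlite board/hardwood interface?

Model the wall as resistances in series:
R_cast iron = L/(kA) = 0.0018/(50.2×6.12) = 5.859×10^-6 K/W
R_perlite board = L/(kA) = 0.035/(0.0625×6.12) = 0.0915 K/W
R_hardwood = L/(kA) = 0.028/(0.16×6.12) = 0.02859 K/W
R_outer film = 1/(h_o·A) = 1/(10.8×6.12) = 0.01513 K/W
R_total = 0.1352 K/W;  Q = ΔT/R_total = 93/0.1352 = 687.7 W
T_interface = T_inner − Q·ΣR(inner→interface) = 398 − 688×0.09151

T ≈ 335 K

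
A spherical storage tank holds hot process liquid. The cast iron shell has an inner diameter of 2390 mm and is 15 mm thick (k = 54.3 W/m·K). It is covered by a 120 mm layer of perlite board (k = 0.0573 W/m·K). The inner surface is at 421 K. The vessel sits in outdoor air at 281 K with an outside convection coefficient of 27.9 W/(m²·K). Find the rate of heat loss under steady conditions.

For a spherical shell R = (1/r₁ − 1/r₂)/(4πk); film R = 1/(h·4πr²). In series:
R_cast iron shell = (1/1.195 − 1/1.21)/(4π×54.3) = 1.52×10^-5 K/W
R_perlite board = (1/1.21 − 1/1.33)/(4π×0.0573) = 0.1036 K/W
R_outer film = 1/(h·4πr_o²) = 1/(27.9×4π×1.33²) = 0.001612 K/W
R_total = 0.1052 K/W
Q = ΔT/R_total = 140/0.1052

Q ≈ 1330 W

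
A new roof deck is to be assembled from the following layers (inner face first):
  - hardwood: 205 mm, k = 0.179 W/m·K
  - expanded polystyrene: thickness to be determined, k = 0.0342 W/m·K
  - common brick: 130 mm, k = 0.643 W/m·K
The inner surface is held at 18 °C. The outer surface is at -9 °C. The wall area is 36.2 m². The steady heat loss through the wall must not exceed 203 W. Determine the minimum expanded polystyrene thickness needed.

L ≈ 119 mm

Series thermal resistances:
R_hardwood = L/(kA) = 0.205/(0.179×36.2) = 0.03164 K/W
R_common brick = L/(kA) = 0.13/(0.643×36.2) = 0.005585 K/W
Sum of the known resistances R_other = 0.03722 K/W
Required total resistance R_tot = ΔT/Q_allow = 27/203 = 0.133 K/W
R_expanded polystyrene = R_tot − R_other = 0.09578 K/W
L = R·k·A = 0.09578×0.0342×36.2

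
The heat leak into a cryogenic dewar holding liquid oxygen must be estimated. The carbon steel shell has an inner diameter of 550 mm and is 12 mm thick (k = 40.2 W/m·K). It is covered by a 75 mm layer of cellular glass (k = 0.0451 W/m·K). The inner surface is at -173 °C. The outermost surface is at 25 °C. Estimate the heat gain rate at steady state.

Spherical conduction: R = (1/r_in − 1/r_out)/(4πk) per layer; series-sum.
R_carbon steel shell = (1/0.275 − 1/0.287)/(4π×40.2) = 3.01×10^-4 K/W
R_cellular glass = (1/0.287 − 1/0.362)/(4π×0.0451) = 1.274 K/W
R_total = 1.274 K/W
Q = ΔT/R_total = 198/1.274

Q ≈ 155 W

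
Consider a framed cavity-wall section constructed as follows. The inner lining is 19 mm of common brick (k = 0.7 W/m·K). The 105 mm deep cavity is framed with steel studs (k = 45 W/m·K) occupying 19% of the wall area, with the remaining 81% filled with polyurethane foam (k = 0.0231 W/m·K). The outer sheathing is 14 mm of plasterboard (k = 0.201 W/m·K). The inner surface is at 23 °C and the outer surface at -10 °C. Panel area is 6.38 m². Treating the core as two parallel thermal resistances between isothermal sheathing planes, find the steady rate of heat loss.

Q ≈ 1930 W

Sheathing layers in series; stud and cavity paths in parallel between them.
R_inner = 0.019/(0.7×6.38) = 0.004254 K/W
R_stud  = 0.105/(45×0.19×6.38) = 0.001925 K/W
R_cav   = 0.105/(0.0231×0.81×6.38) = 0.8796 K/W
1/R_core = 1/R_stud + 1/R_cav → R_core = 0.001921 K/W
R_outer = 0.014/(0.201×6.38) = 0.01092 K/W
R_total = 0.01709 K/W
Q = ΔT/R_total = 33/0.01709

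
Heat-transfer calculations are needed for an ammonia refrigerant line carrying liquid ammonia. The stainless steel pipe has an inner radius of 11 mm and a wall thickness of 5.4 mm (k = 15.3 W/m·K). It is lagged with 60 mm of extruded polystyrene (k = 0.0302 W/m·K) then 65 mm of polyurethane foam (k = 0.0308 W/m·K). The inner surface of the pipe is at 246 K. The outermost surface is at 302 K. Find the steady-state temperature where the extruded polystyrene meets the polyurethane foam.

T ≈ 286 K

Cylindrical conduction, so R = ln(r₂/r₁)/(2πkL) per layer, in series:
R_stainless steel pipe wall = ln(16.4/11)/(2π×15.3×1) = 0.004155 K/W
R_extruded polystyrene = ln(76.4/16.4)/(2π×0.0302×1) = 8.109 K/W
R_polyurethane foam = ln(141.4/76.4)/(2π×0.0308×1) = 3.181 K/W
R_total = 11.29 K/W
Q = ΔT/R_total = 56/11.29
Q = 4.96 W/m
T_interface = T_inner + Q·ΣR(inner→interface) = 246 + 4.96×8.113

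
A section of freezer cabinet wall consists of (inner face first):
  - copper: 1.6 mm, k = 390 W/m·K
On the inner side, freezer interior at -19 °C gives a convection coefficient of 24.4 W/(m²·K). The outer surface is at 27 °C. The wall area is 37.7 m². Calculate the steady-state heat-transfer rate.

Q ≈ 42300 W

Treating each layer as a thermal resistance in series:
R_inner film = 1/(h_i·A) = 1/(24.4×37.7) = 0.001087 K/W
R_copper = L/(kA) = 0.0016/(390×37.7) = 1.088×10^-7 K/W
R_total = 0.001087 K/W
Q = ΔT / R_total = 46 / 0.001087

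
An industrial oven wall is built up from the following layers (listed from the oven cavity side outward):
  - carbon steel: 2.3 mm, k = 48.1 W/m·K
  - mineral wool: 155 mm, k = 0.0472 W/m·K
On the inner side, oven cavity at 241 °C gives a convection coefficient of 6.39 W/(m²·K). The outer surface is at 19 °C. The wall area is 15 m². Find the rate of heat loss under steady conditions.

Q ≈ 968 W

Using the resistance-network approach (series):
R_inner film = 1/(h_i·A) = 1/(6.39×15) = 0.01043 K/W
R_carbon steel = L/(kA) = 0.0023/(48.1×15) = 3.188×10^-6 K/W
R_mineral wool = L/(kA) = 0.155/(0.0472×15) = 0.2189 K/W
R_total = 0.2294 K/W
Q = ΔT / R_total = 222 / 0.2294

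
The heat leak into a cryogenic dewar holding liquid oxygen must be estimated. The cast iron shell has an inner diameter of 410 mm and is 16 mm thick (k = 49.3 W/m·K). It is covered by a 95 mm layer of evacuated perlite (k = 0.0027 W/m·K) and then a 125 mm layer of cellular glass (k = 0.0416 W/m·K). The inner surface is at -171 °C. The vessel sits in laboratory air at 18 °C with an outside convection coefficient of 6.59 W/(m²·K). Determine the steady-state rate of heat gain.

Spherical conduction: R = (1/r_in − 1/r_out)/(4πk) per layer; series-sum.
R_cast iron shell = (1/0.205 − 1/0.221)/(4π×49.3) = 5.701×10^-4 K/W
R_evacuated perlite = (1/0.221 − 1/0.316)/(4π×0.0027) = 40.09 K/W
R_cellular glass = (1/0.316 − 1/0.441)/(4π×0.0416) = 1.716 K/W
R_outer film = 1/(h·4πr_o²) = 1/(6.59×4π×0.441²) = 0.06209 K/W
R_total = 41.87 K/W
Q = ΔT/R_total = 189/41.87

Q ≈ 4.51 W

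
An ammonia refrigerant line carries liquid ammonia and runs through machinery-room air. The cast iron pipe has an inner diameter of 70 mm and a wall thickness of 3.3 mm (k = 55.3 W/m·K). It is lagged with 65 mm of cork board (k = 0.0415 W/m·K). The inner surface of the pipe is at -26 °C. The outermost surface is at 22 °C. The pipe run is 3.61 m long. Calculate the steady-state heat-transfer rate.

Q ≈ 45.5 W

Treating each annulus and film as a series resistance:
R_cast iron pipe wall = ln(38.3/35)/(2π×55.3×3.61) = 7.183×10^-5 K/W
R_cork board = ln(103.3/38.3)/(2π×0.0415×3.61) = 1.054 K/W
R_total = 1.054 K/W
Q = ΔT/R_total = 48/1.054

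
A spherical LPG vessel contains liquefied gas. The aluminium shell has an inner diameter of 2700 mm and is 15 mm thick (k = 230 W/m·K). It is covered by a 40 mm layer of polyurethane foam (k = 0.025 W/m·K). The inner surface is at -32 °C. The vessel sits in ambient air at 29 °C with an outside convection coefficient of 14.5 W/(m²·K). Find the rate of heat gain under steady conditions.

Spherical conduction: R = (1/r_in − 1/r_out)/(4πk) per layer; series-sum.
R_aluminium shell = (1/1.35 − 1/1.365)/(4π×230) = 2.816×10^-6 K/W
R_polyurethane foam = (1/1.365 − 1/1.405)/(4π×0.025) = 0.06639 K/W
R_outer film = 1/(h·4πr_o²) = 1/(14.5×4π×1.405²) = 0.00278 K/W
R_total = 0.06917 K/W
Q = ΔT/R_total = 61/0.06917

Q ≈ 882 W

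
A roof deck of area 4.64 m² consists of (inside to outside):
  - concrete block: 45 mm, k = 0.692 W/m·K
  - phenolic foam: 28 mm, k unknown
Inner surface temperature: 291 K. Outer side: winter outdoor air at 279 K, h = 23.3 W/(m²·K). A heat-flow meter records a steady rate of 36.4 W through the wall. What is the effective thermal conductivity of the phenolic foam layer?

Thermal resistances in series:
R_concrete block = L/(kA) = 0.045/(0.692×4.64) = 0.01401 K/W
R_outer film = 1/(h_o·A) = 1/(23.3×4.64) = 0.00925 K/W
Sum of known resistances R_other = 0.02326 K/W
Total R = ΔT/Q = 12/36.4 = 0.3297 K/W
R_phenolic foam = R_total − R_other = 0.3064 K/W
k = L/(R·A) = 0.028/(0.3064×4.64)

k ≈ 0.0197 W/(m·K)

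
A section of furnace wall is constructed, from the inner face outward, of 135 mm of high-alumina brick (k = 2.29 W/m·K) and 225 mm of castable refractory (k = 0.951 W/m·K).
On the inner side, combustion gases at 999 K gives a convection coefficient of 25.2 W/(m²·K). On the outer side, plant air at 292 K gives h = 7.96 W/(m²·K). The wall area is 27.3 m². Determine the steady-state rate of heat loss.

Q ≈ 41900 W

Treating each layer as a thermal resistance in series:
R_inner film = 1/(h_i·A) = 1/(25.2×27.3) = 0.001454 K/W
R_high-alumina brick = L/(kA) = 0.135/(2.29×27.3) = 0.002159 K/W
R_castable refractory = L/(kA) = 0.225/(0.951×27.3) = 0.008666 K/W
R_outer film = 1/(h_o·A) = 1/(7.96×27.3) = 0.004602 K/W
R_total = 0.01688 K/W
Q = ΔT / R_total = 707 / 0.01688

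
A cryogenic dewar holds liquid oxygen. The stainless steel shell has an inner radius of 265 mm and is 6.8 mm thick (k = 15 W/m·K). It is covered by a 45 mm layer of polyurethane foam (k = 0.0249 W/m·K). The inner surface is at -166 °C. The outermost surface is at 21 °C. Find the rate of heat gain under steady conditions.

Radial (spherical) resistances in series:
R_stainless steel shell = (1/0.265 − 1/0.2718)/(4π×15) = 5.009×10^-4 K/W
R_polyurethane foam = (1/0.2718 − 1/0.3168)/(4π×0.0249) = 1.67 K/W
R_total = 1.671 K/W
Q = ΔT/R_total = 187/1.671

Q ≈ 112 W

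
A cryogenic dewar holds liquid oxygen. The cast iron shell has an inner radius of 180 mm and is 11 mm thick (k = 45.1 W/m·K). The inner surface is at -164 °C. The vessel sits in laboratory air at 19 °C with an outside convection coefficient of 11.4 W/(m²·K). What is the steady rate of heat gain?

Radial (spherical) resistances in series:
R_cast iron shell = (1/0.18 − 1/0.191)/(4π×45.1) = 5.645×10^-4 K/W
R_outer film = 1/(h·4πr_o²) = 1/(11.4×4π×0.191²) = 0.1913 K/W
R_total = 0.1919 K/W
Q = ΔT/R_total = 183/0.1919

Q ≈ 954 W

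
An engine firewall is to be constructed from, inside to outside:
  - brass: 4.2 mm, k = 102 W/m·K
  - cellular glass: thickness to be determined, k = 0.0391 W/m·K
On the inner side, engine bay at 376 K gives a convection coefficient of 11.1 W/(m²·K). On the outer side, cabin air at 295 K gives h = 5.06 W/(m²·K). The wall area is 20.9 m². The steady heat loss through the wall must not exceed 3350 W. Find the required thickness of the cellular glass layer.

Using the resistance-network approach (series):
R_inner film = 1/(h_i·A) = 1/(11.1×20.9) = 0.004311 K/W
R_brass = L/(kA) = 0.0042/(102×20.9) = 1.97×10^-6 K/W
R_outer film = 1/(h_o·A) = 1/(5.06×20.9) = 0.009456 K/W
Sum of the known resistances R_other = 0.01377 K/W
Required total resistance R_tot = ΔT/Q_allow = 81/3350 = 0.02418 K/W
R_cellular glass = R_tot − R_other = 0.01041 K/W
L = R·k·A = 0.01041×0.0391×20.9

L ≈ 8.51 mm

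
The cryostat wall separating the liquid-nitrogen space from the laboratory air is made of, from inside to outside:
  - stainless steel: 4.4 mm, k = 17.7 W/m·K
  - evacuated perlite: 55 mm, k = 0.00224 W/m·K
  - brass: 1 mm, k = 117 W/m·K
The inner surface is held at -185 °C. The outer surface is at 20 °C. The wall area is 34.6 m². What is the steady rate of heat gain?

Series thermal resistances:
R_stainless steel = L/(kA) = 0.0044/(17.7×34.6) = 7.185×10^-6 K/W
R_evacuated perlite = L/(kA) = 0.055/(0.00224×34.6) = 0.7096 K/W
R_brass = L/(kA) = 0.001/(117×34.6) = 2.47×10^-7 K/W
R_total = 0.7096 K/W
Q = ΔT / R_total = 205 / 0.7096

Q ≈ 289 W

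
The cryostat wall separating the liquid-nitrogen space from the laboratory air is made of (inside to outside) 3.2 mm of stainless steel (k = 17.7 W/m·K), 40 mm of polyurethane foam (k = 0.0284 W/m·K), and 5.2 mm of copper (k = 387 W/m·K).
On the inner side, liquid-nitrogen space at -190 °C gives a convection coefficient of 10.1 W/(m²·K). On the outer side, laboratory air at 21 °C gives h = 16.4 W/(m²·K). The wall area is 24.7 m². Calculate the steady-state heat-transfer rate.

Q ≈ 3320 W

Using the resistance-network approach (series):
R_inner film = 1/(h_i·A) = 1/(10.1×24.7) = 0.004008 K/W
R_stainless steel = L/(kA) = 0.0032/(17.7×24.7) = 7.319×10^-6 K/W
R_polyurethane foam = L/(kA) = 0.04/(0.0284×24.7) = 0.05702 K/W
R_copper = L/(kA) = 0.0052/(387×24.7) = 5.44×10^-7 K/W
R_outer film = 1/(h_o·A) = 1/(16.4×24.7) = 0.002469 K/W
R_total = 0.06351 K/W
Q = ΔT / R_total = 211 / 0.06351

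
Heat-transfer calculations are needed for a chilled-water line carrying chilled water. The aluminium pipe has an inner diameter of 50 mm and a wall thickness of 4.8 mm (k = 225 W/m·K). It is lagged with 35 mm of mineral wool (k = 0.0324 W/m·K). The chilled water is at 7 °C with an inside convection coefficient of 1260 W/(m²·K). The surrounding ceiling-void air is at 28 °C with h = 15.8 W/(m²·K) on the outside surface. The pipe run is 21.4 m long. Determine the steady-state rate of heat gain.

Q ≈ 113 W

For a radial system each layer contributes R = ln(r_out/r_in)/(2πkL); films add R = 1/(hA).
R_inner film = 1/(h_i·2πr₁L) = 1/(1260×2π×0.025×21.4) = 2.361×10^-4 K/W
R_aluminium pipe wall = ln(29.8/25)/(2π×225×21.4) = 5.805×10^-6 K/W
R_mineral wool = ln(64.8/29.8)/(2π×0.0324×21.4) = 0.1783 K/W
R_outer film = 1/(h_o·2πr_oL) = 1/(15.8×2π×0.0648×21.4) = 0.007264 K/W
R_total = 0.1858 K/W
Q = ΔT/R_total = 21/0.1858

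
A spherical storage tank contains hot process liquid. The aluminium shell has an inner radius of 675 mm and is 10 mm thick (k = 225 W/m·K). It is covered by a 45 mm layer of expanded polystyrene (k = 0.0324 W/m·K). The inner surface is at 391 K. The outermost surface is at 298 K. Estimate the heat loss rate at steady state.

Q ≈ 421 W

Radial (spherical) resistances in series:
R_aluminium shell = (1/0.675 − 1/0.685)/(4π×225) = 7.649×10^-6 K/W
R_expanded polystyrene = (1/0.685 − 1/0.73)/(4π×0.0324) = 0.221 K/W
R_total = 0.221 K/W
Q = ΔT/R_total = 93/0.221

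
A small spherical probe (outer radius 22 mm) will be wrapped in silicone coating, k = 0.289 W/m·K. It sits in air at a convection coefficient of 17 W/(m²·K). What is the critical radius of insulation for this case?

r_cr ≈ 34 mm

For a sphere r_cr = 2k/h = 2×0.289/17
r_cr = 34 mm; since the bare radius (22 mm) is below r_cr, adding a thin layer of insulation will *increase* heat loss.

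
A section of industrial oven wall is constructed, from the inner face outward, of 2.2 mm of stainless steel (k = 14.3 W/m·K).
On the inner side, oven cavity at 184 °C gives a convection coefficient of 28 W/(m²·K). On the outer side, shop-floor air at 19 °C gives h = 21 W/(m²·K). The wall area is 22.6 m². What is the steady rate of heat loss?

Thermal resistances in series:
R_inner film = 1/(h_i·A) = 1/(28×22.6) = 0.00158 K/W
R_stainless steel = L/(kA) = 0.0022/(14.3×22.6) = 6.807×10^-6 K/W
R_outer film = 1/(h_o·A) = 1/(21×22.6) = 0.002107 K/W
R_total = 0.003694 K/W
Q = ΔT / R_total = 165 / 0.003694

Q ≈ 44700 W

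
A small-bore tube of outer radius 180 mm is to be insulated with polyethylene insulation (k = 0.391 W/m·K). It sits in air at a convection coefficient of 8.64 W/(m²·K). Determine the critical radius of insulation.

r_cr ≈ 45.3 mm

For a cylinder r_cr = k/h = 0.391/8.64
r_cr = 45.3 mm; since the bare radius (180 mm) is above r_cr, any added insulation will reduce heat loss.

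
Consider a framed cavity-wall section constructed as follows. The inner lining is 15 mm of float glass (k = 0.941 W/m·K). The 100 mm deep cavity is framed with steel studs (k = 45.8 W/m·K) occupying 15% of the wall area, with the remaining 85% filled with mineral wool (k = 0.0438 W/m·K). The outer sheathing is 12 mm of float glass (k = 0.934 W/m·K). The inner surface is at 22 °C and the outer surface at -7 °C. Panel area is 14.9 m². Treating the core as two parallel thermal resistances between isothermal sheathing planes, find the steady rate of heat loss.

Q ≈ 9990 W

Sheathing layers in series; stud and cavity paths in parallel between them.
R_inner = 0.015/(0.941×14.9) = 0.00107 K/W
R_stud  = 0.1/(45.8×0.15×14.9) = 9.769×10^-4 K/W
R_cav   = 0.1/(0.0438×0.85×14.9) = 0.1803 K/W
1/R_core = 1/R_stud + 1/R_cav → R_core = 9.716×10^-4 K/W
R_outer = 0.012/(0.934×14.9) = 8.623×10^-4 K/W
R_total = 0.002904 K/W
Q = ΔT/R_total = 29/0.002904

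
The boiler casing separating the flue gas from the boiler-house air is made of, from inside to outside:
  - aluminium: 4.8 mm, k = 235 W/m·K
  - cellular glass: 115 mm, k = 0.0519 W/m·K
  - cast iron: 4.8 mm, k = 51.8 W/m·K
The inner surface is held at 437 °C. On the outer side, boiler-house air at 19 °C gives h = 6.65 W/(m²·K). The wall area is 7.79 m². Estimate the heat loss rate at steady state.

Series thermal resistances:
R_aluminium = L/(kA) = 0.0048/(235×7.79) = 2.622×10^-6 K/W
R_cellular glass = L/(kA) = 0.115/(0.0519×7.79) = 0.2844 K/W
R_cast iron = L/(kA) = 0.0048/(51.8×7.79) = 1.19×10^-5 K/W
R_outer film = 1/(h_o·A) = 1/(6.65×7.79) = 0.0193 K/W
R_total = 0.3038 K/W
Q = ΔT / R_total = 418 / 0.3038

Q ≈ 1380 W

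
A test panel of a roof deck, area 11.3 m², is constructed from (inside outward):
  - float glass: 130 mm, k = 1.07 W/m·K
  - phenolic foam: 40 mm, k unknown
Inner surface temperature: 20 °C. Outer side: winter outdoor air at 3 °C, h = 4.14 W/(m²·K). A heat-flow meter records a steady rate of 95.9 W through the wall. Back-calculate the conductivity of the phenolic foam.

Using the resistance-network approach (series):
R_float glass = L/(kA) = 0.13/(1.07×11.3) = 0.01075 K/W
R_outer film = 1/(h_o·A) = 1/(4.14×11.3) = 0.02138 K/W
Sum of known resistances R_other = 0.03213 K/W
Total R = ΔT/Q = 17/95.9 = 0.1773 K/W
R_phenolic foam = R_total − R_other = 0.1451 K/W
k = L/(R·A) = 0.04/(0.1451×11.3)

k ≈ 0.0244 W/(m·K)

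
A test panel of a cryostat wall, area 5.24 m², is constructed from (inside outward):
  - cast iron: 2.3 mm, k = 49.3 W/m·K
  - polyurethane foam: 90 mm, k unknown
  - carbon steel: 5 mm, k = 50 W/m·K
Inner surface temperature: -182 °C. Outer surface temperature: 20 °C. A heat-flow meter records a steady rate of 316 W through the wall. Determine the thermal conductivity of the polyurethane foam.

k ≈ 0.0269 W/(m·K)

Treating each layer as a thermal resistance in series:
R_cast iron = L/(kA) = 0.0023/(49.3×5.24) = 8.903×10^-6 K/W
R_carbon steel = L/(kA) = 0.005/(50×5.24) = 1.908×10^-5 K/W
Sum of known resistances R_other = 2.799×10^-5 K/W
Total R = ΔT/Q = 202/316 = 0.6392 K/W
R_polyurethane foam = R_total − R_other = 0.6392 K/W
k = L/(R·A) = 0.09/(0.6392×5.24)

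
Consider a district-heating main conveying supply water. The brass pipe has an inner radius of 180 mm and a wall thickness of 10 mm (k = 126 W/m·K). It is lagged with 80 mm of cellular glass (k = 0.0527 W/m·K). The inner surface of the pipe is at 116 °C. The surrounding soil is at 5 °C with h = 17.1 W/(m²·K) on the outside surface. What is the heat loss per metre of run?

Treating each annulus and film as a series resistance:
R_brass pipe wall = ln(190/180)/(2π×126×1) = 6.829×10^-5 K/W
R_cellular glass = ln(270/190)/(2π×0.0527×1) = 1.061 K/W
R_outer film = 1/(h_o·2πr_oL) = 1/(17.1×2π×0.27×1) = 0.03447 K/W
R_total = 1.096 K/W
Q = ΔT/R_total = 111/1.096

q′ ≈ 101 W/m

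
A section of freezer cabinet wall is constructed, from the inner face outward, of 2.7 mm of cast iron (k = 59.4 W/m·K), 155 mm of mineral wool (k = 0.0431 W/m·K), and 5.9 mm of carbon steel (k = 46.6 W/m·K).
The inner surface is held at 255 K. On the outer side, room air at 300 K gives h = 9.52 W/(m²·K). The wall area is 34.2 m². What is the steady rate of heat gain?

Model the wall as resistances in series:
R_cast iron = L/(kA) = 0.0027/(59.4×34.2) = 1.329×10^-6 K/W
R_mineral wool = L/(kA) = 0.155/(0.0431×34.2) = 0.1052 K/W
R_carbon steel = L/(kA) = 0.0059/(46.6×34.2) = 3.702×10^-6 K/W
R_outer film = 1/(h_o·A) = 1/(9.52×34.2) = 0.003071 K/W
R_total = 0.1082 K/W
Q = ΔT / R_total = 45 / 0.1082

Q ≈ 416 W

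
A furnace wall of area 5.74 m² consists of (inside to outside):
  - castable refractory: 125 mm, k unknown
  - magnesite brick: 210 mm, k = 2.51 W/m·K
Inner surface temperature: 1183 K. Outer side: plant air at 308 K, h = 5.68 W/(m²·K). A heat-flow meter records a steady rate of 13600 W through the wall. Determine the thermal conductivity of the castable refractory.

Thermal resistances in series:
R_magnesite brick = L/(kA) = 0.21/(2.51×5.74) = 0.01458 K/W
R_outer film = 1/(h_o·A) = 1/(5.68×5.74) = 0.03067 K/W
Sum of known resistances R_other = 0.04525 K/W
Total R = ΔT/Q = 875/13600 = 0.06434 K/W
R_castable refractory = R_total − R_other = 0.01909 K/W
k = L/(R·A) = 0.125/(0.01909×5.74)

k ≈ 1.14 W/(m·K)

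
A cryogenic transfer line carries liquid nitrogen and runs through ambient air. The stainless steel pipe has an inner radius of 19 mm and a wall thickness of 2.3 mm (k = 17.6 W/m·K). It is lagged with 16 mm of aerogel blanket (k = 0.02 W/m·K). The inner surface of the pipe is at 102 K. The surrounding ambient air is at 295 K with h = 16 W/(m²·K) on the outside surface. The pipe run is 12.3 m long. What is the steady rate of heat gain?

Q ≈ 502 W

Cylindrical conduction, so R = ln(r₂/r₁)/(2πkL) per layer, in series:
R_stainless steel pipe wall = ln(21.3/19)/(2π×17.6×12.3) = 8.401×10^-5 K/W
R_aerogel blanket = ln(37.3/21.3)/(2π×0.02×12.3) = 0.3625 K/W
R_outer film = 1/(h_o·2πr_oL) = 1/(16×2π×0.0373×12.3) = 0.02168 K/W
R_total = 0.3843 K/W
Q = ΔT/R_total = 193/0.3843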